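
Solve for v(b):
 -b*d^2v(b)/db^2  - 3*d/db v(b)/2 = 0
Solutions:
 v(b) = C1 + C2/sqrt(b)


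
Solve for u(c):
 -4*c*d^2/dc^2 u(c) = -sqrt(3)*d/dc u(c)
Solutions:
 u(c) = C1 + C2*c^(sqrt(3)/4 + 1)


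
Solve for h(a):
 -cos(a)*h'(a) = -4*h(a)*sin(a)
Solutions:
 h(a) = C1/cos(a)^4


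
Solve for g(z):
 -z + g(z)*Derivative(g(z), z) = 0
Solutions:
 g(z) = -sqrt(C1 + z^2)
 g(z) = sqrt(C1 + z^2)


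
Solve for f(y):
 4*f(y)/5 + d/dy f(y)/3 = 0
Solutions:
 f(y) = C1*exp(-12*y/5)


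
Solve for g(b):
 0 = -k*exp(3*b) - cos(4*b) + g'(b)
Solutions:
 g(b) = C1 + k*exp(3*b)/3 + sin(4*b)/4


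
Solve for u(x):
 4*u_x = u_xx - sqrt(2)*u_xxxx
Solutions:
 u(x) = C1 + C2*exp(3^(1/3)*x*(sqrt(2)*3^(1/3)/(sqrt(3)*sqrt(216 - sqrt(2))/2 + 9*sqrt(2))^(1/3) + 2*(sqrt(3)*sqrt(216 - sqrt(2))/2 + 9*sqrt(2))^(1/3))/12)*sin(x*(-3*sqrt(6)/(3*sqrt(3)*sqrt(216 - sqrt(2))/2 + 27*sqrt(2))^(1/3) + 2*sqrt(3)*(3*sqrt(3)*sqrt(216 - sqrt(2))/2 + 27*sqrt(2))^(1/3))/12) + C3*exp(3^(1/3)*x*(sqrt(2)*3^(1/3)/(sqrt(3)*sqrt(216 - sqrt(2))/2 + 9*sqrt(2))^(1/3) + 2*(sqrt(3)*sqrt(216 - sqrt(2))/2 + 9*sqrt(2))^(1/3))/12)*cos(x*(-3*sqrt(6)/(3*sqrt(3)*sqrt(216 - sqrt(2))/2 + 27*sqrt(2))^(1/3) + 2*sqrt(3)*(3*sqrt(3)*sqrt(216 - sqrt(2))/2 + 27*sqrt(2))^(1/3))/12) + C4*exp(-3^(1/3)*x*(sqrt(2)*3^(1/3)/(sqrt(3)*sqrt(216 - sqrt(2))/2 + 9*sqrt(2))^(1/3) + 2*(sqrt(3)*sqrt(216 - sqrt(2))/2 + 9*sqrt(2))^(1/3))/6)


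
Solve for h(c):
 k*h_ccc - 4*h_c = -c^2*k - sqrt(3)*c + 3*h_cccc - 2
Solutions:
 h(c) = C1 + C2*exp(c*(-k^2/(-k^3/27 + sqrt(-k^6 + (486 - k^3)^2)/27 + 18)^(1/3) + 3*k - 9*(-k^3/27 + sqrt(-k^6 + (486 - k^3)^2)/27 + 18)^(1/3))/27) + C3*exp(c*(-4*k^2/((-1 + sqrt(3)*I)*(-k^3/27 + sqrt(-k^6 + (486 - k^3)^2)/27 + 18)^(1/3)) + 6*k + 9*(-k^3/27 + sqrt(-k^6 + (486 - k^3)^2)/27 + 18)^(1/3) - 9*sqrt(3)*I*(-k^3/27 + sqrt(-k^6 + (486 - k^3)^2)/27 + 18)^(1/3))/54) + C4*exp(c*(4*k^2/((1 + sqrt(3)*I)*(-k^3/27 + sqrt(-k^6 + (486 - k^3)^2)/27 + 18)^(1/3)) + 6*k + 9*(-k^3/27 + sqrt(-k^6 + (486 - k^3)^2)/27 + 18)^(1/3) + 9*sqrt(3)*I*(-k^3/27 + sqrt(-k^6 + (486 - k^3)^2)/27 + 18)^(1/3))/54) + c^3*k/12 + sqrt(3)*c^2/8 + c*k^2/8 + c/2


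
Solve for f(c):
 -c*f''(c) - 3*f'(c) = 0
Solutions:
 f(c) = C1 + C2/c^2


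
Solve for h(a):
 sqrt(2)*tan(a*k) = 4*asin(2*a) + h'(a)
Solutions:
 h(a) = C1 - 4*a*asin(2*a) - 2*sqrt(1 - 4*a^2) + sqrt(2)*Piecewise((-log(cos(a*k))/k, Ne(k, 0)), (0, True))


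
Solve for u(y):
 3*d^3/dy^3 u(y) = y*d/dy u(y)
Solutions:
 u(y) = C1 + Integral(C2*airyai(3^(2/3)*y/3) + C3*airybi(3^(2/3)*y/3), y)


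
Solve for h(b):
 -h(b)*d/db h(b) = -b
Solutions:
 h(b) = -sqrt(C1 + b^2)
 h(b) = sqrt(C1 + b^2)


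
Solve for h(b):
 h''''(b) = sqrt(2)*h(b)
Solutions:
 h(b) = C1*exp(-2^(1/8)*b) + C2*exp(2^(1/8)*b) + C3*sin(2^(1/8)*b) + C4*cos(2^(1/8)*b)


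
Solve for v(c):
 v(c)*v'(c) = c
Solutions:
 v(c) = -sqrt(C1 + c^2)
 v(c) = sqrt(C1 + c^2)


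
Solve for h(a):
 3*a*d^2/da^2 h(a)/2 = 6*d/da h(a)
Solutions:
 h(a) = C1 + C2*a^5


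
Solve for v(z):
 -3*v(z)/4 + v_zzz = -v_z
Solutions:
 v(z) = C1*exp(3^(1/3)*z*(-(27 + sqrt(921))^(1/3) + 4*3^(1/3)/(27 + sqrt(921))^(1/3))/12)*sin(3^(1/6)*z*((27 + sqrt(921))^(-1/3) + 3^(2/3)*(27 + sqrt(921))^(1/3)/12)) + C2*exp(3^(1/3)*z*(-(27 + sqrt(921))^(1/3) + 4*3^(1/3)/(27 + sqrt(921))^(1/3))/12)*cos(3^(1/6)*z*((27 + sqrt(921))^(-1/3) + 3^(2/3)*(27 + sqrt(921))^(1/3)/12)) + C3*exp(-3^(1/3)*z*(-(27 + sqrt(921))^(1/3) + 4*3^(1/3)/(27 + sqrt(921))^(1/3))/6)


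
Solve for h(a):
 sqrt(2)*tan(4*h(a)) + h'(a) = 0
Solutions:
 h(a) = -asin(C1*exp(-4*sqrt(2)*a))/4 + pi/4
 h(a) = asin(C1*exp(-4*sqrt(2)*a))/4


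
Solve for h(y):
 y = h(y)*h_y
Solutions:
 h(y) = -sqrt(C1 + y^2)
 h(y) = sqrt(C1 + y^2)


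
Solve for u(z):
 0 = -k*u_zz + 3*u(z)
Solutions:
 u(z) = C1*exp(-sqrt(3)*z*sqrt(1/k)) + C2*exp(sqrt(3)*z*sqrt(1/k))


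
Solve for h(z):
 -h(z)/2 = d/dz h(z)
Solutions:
 h(z) = C1*exp(-z/2)


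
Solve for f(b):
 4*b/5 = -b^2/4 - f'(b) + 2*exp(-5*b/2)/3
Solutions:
 f(b) = C1 - b^3/12 - 2*b^2/5 - 4*exp(-5*b/2)/15


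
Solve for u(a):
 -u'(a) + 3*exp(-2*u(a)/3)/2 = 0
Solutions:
 u(a) = 3*log(-sqrt(C1 + 3*a)) - 3*log(3)/2
 u(a) = 3*log(C1 + 3*a)/2 - 3*log(3)/2


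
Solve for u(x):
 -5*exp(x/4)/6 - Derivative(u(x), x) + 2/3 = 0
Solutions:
 u(x) = C1 + 2*x/3 - 10*exp(x/4)/3


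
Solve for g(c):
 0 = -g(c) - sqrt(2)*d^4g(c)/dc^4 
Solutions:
 g(c) = (C1*sin(2^(3/8)*c/2) + C2*cos(2^(3/8)*c/2))*exp(-2^(3/8)*c/2) + (C3*sin(2^(3/8)*c/2) + C4*cos(2^(3/8)*c/2))*exp(2^(3/8)*c/2)


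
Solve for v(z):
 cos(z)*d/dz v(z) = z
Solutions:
 v(z) = C1 + Integral(z/cos(z), z)


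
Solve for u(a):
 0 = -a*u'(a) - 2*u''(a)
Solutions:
 u(a) = C1 + C2*erf(a/2)


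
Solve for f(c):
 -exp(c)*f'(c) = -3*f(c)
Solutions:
 f(c) = C1*exp(-3*exp(-c))


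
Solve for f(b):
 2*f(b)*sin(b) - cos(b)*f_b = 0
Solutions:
 f(b) = C1/cos(b)^2


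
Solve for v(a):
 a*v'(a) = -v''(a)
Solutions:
 v(a) = C1 + C2*erf(sqrt(2)*a/2)


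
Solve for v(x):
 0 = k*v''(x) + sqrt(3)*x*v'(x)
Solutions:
 v(x) = C1 + C2*sqrt(k)*erf(sqrt(2)*3^(1/4)*x*sqrt(1/k)/2)


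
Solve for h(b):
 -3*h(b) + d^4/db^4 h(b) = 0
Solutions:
 h(b) = C1*exp(-3^(1/4)*b) + C2*exp(3^(1/4)*b) + C3*sin(3^(1/4)*b) + C4*cos(3^(1/4)*b)


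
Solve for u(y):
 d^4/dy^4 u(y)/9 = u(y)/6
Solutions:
 u(y) = C1*exp(-2^(3/4)*3^(1/4)*y/2) + C2*exp(2^(3/4)*3^(1/4)*y/2) + C3*sin(2^(3/4)*3^(1/4)*y/2) + C4*cos(2^(3/4)*3^(1/4)*y/2)


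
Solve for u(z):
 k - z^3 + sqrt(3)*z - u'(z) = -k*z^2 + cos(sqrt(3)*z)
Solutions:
 u(z) = C1 + k*z^3/3 + k*z - z^4/4 + sqrt(3)*z^2/2 - sqrt(3)*sin(sqrt(3)*z)/3


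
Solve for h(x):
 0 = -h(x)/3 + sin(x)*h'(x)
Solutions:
 h(x) = C1*(cos(x) - 1)^(1/6)/(cos(x) + 1)^(1/6)


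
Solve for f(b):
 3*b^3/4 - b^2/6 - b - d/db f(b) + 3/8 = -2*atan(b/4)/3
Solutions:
 f(b) = C1 + 3*b^4/16 - b^3/18 - b^2/2 + 2*b*atan(b/4)/3 + 3*b/8 - 4*log(b^2 + 16)/3


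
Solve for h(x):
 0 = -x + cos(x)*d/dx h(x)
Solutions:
 h(x) = C1 + Integral(x/cos(x), x)


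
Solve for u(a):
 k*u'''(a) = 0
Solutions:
 u(a) = C1 + C2*a + C3*a^2


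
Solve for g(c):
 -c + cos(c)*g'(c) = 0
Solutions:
 g(c) = C1 + Integral(c/cos(c), c)


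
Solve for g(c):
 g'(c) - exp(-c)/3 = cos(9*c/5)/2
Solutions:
 g(c) = C1 + 5*sin(9*c/5)/18 - exp(-c)/3


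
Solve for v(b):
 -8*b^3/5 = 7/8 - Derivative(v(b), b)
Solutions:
 v(b) = C1 + 2*b^4/5 + 7*b/8


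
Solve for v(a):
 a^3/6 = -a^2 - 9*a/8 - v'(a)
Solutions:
 v(a) = C1 - a^4/24 - a^3/3 - 9*a^2/16


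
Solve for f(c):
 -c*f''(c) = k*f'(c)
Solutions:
 f(c) = C1 + c^(1 - re(k))*(C2*sin(log(c)*Abs(im(k))) + C3*cos(log(c)*im(k)))


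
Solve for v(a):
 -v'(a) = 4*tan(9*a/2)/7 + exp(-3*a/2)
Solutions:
 v(a) = C1 - 4*log(tan(9*a/2)^2 + 1)/63 + 2*exp(-3*a/2)/3


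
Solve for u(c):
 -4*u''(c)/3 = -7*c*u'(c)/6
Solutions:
 u(c) = C1 + C2*erfi(sqrt(7)*c/4)


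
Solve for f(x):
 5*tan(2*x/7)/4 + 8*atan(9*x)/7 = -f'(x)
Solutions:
 f(x) = C1 - 8*x*atan(9*x)/7 + 4*log(81*x^2 + 1)/63 + 35*log(cos(2*x/7))/8


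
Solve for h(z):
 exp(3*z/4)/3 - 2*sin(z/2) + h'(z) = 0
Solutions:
 h(z) = C1 - 4*exp(3*z/4)/9 - 4*cos(z/2)


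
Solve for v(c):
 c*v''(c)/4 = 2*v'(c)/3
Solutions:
 v(c) = C1 + C2*c^(11/3)


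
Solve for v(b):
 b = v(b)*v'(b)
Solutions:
 v(b) = -sqrt(C1 + b^2)
 v(b) = sqrt(C1 + b^2)


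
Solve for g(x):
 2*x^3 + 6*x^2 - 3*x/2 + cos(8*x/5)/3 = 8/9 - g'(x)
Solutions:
 g(x) = C1 - x^4/2 - 2*x^3 + 3*x^2/4 + 8*x/9 - 5*sin(8*x/5)/24


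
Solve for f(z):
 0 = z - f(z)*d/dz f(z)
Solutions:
 f(z) = -sqrt(C1 + z^2)
 f(z) = sqrt(C1 + z^2)


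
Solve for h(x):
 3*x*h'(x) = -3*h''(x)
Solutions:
 h(x) = C1 + C2*erf(sqrt(2)*x/2)


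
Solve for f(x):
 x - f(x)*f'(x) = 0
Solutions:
 f(x) = -sqrt(C1 + x^2)
 f(x) = sqrt(C1 + x^2)


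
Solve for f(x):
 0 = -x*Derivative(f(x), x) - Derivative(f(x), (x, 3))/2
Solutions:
 f(x) = C1 + Integral(C2*airyai(-2^(1/3)*x) + C3*airybi(-2^(1/3)*x), x)


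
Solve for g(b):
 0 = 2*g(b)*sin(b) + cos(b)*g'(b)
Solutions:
 g(b) = C1*cos(b)^2


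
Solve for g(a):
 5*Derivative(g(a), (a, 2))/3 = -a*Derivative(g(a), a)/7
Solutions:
 g(a) = C1 + C2*erf(sqrt(210)*a/70)


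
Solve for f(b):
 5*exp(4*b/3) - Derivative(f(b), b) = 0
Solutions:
 f(b) = C1 + 15*exp(4*b/3)/4


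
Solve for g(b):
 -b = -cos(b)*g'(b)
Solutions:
 g(b) = C1 + Integral(b/cos(b), b)


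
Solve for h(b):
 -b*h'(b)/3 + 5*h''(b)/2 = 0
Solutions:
 h(b) = C1 + C2*erfi(sqrt(15)*b/15)


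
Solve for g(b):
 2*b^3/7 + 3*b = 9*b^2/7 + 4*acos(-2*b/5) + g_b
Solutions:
 g(b) = C1 + b^4/14 - 3*b^3/7 + 3*b^2/2 - 4*b*acos(-2*b/5) - 2*sqrt(25 - 4*b^2)


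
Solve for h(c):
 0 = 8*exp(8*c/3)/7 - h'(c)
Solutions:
 h(c) = C1 + 3*exp(8*c/3)/7


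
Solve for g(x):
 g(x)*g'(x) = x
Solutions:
 g(x) = -sqrt(C1 + x^2)
 g(x) = sqrt(C1 + x^2)


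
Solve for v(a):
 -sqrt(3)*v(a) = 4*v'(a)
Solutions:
 v(a) = C1*exp(-sqrt(3)*a/4)


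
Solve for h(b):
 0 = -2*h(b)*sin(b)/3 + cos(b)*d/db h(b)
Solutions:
 h(b) = C1/cos(b)^(2/3)


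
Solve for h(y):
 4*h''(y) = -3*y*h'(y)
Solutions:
 h(y) = C1 + C2*erf(sqrt(6)*y/4)


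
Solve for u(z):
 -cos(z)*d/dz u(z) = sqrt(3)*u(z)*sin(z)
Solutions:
 u(z) = C1*cos(z)^(sqrt(3))


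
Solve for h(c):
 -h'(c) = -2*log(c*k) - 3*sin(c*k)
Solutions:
 h(c) = C1 + 2*c*log(c*k) - 2*c + 3*Piecewise((-cos(c*k)/k, Ne(k, 0)), (0, True))


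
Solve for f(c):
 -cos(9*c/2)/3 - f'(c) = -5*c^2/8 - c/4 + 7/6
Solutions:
 f(c) = C1 + 5*c^3/24 + c^2/8 - 7*c/6 - 2*sin(9*c/2)/27


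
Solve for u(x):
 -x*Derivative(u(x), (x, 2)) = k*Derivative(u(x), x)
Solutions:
 u(x) = C1 + x^(1 - re(k))*(C2*sin(log(x)*Abs(im(k))) + C3*cos(log(x)*im(k)))


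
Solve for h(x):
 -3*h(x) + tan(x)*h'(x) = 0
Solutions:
 h(x) = C1*sin(x)^3


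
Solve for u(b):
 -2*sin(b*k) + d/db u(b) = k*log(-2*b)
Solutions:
 u(b) = C1 + b*k*(log(-b) - 1) + b*k*log(2) + 2*Piecewise((-cos(b*k)/k, Ne(k, 0)), (0, True))


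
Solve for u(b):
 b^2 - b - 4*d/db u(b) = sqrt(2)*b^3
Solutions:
 u(b) = C1 - sqrt(2)*b^4/16 + b^3/12 - b^2/8


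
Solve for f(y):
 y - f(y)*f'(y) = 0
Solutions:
 f(y) = -sqrt(C1 + y^2)
 f(y) = sqrt(C1 + y^2)


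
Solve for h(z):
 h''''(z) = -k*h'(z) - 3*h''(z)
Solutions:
 h(z) = C1 + C2*exp(2^(1/3)*z*(-2^(1/3)*(k + sqrt(k^2 + 4))^(1/3)/2 + (k + sqrt(k^2 + 4))^(-1/3))) + C3*exp(2^(1/3)*z*(2^(1/3)*(k + sqrt(k^2 + 4))^(1/3)/4 - 2^(1/3)*sqrt(3)*I*(k + sqrt(k^2 + 4))^(1/3)/4 + 2/((-1 + sqrt(3)*I)*(k + sqrt(k^2 + 4))^(1/3)))) + C4*exp(2^(1/3)*z*(2^(1/3)*(k + sqrt(k^2 + 4))^(1/3)/4 + 2^(1/3)*sqrt(3)*I*(k + sqrt(k^2 + 4))^(1/3)/4 - 2/((1 + sqrt(3)*I)*(k + sqrt(k^2 + 4))^(1/3))))


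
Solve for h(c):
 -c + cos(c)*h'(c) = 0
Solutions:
 h(c) = C1 + Integral(c/cos(c), c)


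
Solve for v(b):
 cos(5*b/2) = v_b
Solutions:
 v(b) = C1 + 2*sin(5*b/2)/5


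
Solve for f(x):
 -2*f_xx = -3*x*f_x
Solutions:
 f(x) = C1 + C2*erfi(sqrt(3)*x/2)


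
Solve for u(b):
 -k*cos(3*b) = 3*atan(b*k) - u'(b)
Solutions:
 u(b) = C1 + k*sin(3*b)/3 + 3*Piecewise((b*atan(b*k) - log(b^2*k^2 + 1)/(2*k), Ne(k, 0)), (0, True))


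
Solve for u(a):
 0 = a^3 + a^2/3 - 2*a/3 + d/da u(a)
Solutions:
 u(a) = C1 - a^4/4 - a^3/9 + a^2/3


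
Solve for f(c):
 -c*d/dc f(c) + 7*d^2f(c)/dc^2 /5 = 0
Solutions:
 f(c) = C1 + C2*erfi(sqrt(70)*c/14)


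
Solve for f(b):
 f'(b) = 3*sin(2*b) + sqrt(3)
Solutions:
 f(b) = C1 + sqrt(3)*b - 3*cos(2*b)/2


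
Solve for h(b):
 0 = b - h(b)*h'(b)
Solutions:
 h(b) = -sqrt(C1 + b^2)
 h(b) = sqrt(C1 + b^2)


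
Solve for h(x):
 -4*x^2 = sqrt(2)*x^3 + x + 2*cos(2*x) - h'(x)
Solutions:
 h(x) = C1 + sqrt(2)*x^4/4 + 4*x^3/3 + x^2/2 + sin(2*x)


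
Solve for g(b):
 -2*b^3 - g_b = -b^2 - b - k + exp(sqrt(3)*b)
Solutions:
 g(b) = C1 - b^4/2 + b^3/3 + b^2/2 + b*k - sqrt(3)*exp(sqrt(3)*b)/3


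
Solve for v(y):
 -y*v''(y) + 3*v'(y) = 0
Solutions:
 v(y) = C1 + C2*y^4


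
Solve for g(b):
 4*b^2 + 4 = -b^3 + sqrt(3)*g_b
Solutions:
 g(b) = C1 + sqrt(3)*b^4/12 + 4*sqrt(3)*b^3/9 + 4*sqrt(3)*b/3


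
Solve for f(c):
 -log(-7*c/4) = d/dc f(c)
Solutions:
 f(c) = C1 - c*log(-c) + c*(-log(7) + 1 + 2*log(2))


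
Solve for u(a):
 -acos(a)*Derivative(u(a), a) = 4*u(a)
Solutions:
 u(a) = C1*exp(-4*Integral(1/acos(a), a))


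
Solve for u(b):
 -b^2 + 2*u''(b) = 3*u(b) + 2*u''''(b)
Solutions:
 u(b) = -b^2/3 + (C1*sin(2^(3/4)*3^(1/4)*b*sin(atan(sqrt(5))/2)/2) + C2*cos(2^(3/4)*3^(1/4)*b*sin(atan(sqrt(5))/2)/2))*exp(-2^(3/4)*3^(1/4)*b*cos(atan(sqrt(5))/2)/2) + (C3*sin(2^(3/4)*3^(1/4)*b*sin(atan(sqrt(5))/2)/2) + C4*cos(2^(3/4)*3^(1/4)*b*sin(atan(sqrt(5))/2)/2))*exp(2^(3/4)*3^(1/4)*b*cos(atan(sqrt(5))/2)/2) - 4/9


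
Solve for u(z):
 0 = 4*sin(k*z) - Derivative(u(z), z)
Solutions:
 u(z) = C1 - 4*cos(k*z)/k


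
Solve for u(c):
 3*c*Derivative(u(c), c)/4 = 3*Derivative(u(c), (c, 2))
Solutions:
 u(c) = C1 + C2*erfi(sqrt(2)*c/4)


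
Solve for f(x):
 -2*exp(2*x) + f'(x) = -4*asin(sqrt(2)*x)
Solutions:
 f(x) = C1 - 4*x*asin(sqrt(2)*x) - 2*sqrt(2)*sqrt(1 - 2*x^2) + exp(2*x)


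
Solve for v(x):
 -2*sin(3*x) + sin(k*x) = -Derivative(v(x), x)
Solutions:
 v(x) = C1 - 2*cos(3*x)/3 + cos(k*x)/k


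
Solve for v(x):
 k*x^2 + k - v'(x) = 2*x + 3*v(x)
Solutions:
 v(x) = C1*exp(-3*x) + k*x^2/3 - 2*k*x/9 + 11*k/27 - 2*x/3 + 2/9


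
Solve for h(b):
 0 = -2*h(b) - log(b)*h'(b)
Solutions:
 h(b) = C1*exp(-2*li(b))


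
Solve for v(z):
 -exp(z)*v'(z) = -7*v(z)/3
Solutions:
 v(z) = C1*exp(-7*exp(-z)/3)


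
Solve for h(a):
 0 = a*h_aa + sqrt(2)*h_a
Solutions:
 h(a) = C1 + C2*a^(1 - sqrt(2))


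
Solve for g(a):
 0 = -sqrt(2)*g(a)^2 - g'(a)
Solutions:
 g(a) = 1/(C1 + sqrt(2)*a)


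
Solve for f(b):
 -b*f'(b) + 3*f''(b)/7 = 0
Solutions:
 f(b) = C1 + C2*erfi(sqrt(42)*b/6)


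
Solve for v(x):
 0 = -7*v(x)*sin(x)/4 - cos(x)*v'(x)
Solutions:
 v(x) = C1*cos(x)^(7/4)


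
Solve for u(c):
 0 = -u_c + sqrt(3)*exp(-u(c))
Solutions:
 u(c) = log(C1 + sqrt(3)*c)


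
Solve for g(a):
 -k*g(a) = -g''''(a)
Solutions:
 g(a) = C1*exp(-a*k^(1/4)) + C2*exp(a*k^(1/4)) + C3*exp(-I*a*k^(1/4)) + C4*exp(I*a*k^(1/4))


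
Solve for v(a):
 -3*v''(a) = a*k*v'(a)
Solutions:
 v(a) = Piecewise((-sqrt(6)*sqrt(pi)*C1*erf(sqrt(6)*a*sqrt(k)/6)/(2*sqrt(k)) - C2, (k > 0) | (k < 0)), (-C1*a - C2, True))


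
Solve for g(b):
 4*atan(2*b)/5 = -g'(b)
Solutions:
 g(b) = C1 - 4*b*atan(2*b)/5 + log(4*b^2 + 1)/5


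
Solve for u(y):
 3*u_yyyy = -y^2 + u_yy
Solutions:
 u(y) = C1 + C2*y + C3*exp(-sqrt(3)*y/3) + C4*exp(sqrt(3)*y/3) + y^4/12 + 3*y^2


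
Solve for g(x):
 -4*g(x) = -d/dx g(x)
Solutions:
 g(x) = C1*exp(4*x)


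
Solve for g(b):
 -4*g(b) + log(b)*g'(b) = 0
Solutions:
 g(b) = C1*exp(4*li(b))


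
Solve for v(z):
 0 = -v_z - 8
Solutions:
 v(z) = C1 - 8*z


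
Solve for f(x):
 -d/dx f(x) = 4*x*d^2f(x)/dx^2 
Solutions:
 f(x) = C1 + C2*x^(3/4)


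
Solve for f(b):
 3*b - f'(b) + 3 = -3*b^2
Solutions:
 f(b) = C1 + b^3 + 3*b^2/2 + 3*b


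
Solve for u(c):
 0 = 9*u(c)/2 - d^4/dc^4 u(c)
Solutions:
 u(c) = C1*exp(-2^(3/4)*sqrt(3)*c/2) + C2*exp(2^(3/4)*sqrt(3)*c/2) + C3*sin(2^(3/4)*sqrt(3)*c/2) + C4*cos(2^(3/4)*sqrt(3)*c/2)


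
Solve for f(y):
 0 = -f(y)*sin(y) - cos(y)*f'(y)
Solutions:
 f(y) = C1*cos(y)


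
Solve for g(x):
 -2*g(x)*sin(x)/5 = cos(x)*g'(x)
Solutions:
 g(x) = C1*cos(x)^(2/5)


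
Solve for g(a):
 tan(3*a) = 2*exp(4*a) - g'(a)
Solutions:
 g(a) = C1 + exp(4*a)/2 + log(cos(3*a))/3


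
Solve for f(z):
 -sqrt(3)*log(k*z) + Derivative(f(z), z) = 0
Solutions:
 f(z) = C1 + sqrt(3)*z*log(k*z) - sqrt(3)*z


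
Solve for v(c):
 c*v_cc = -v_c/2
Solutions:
 v(c) = C1 + C2*sqrt(c)


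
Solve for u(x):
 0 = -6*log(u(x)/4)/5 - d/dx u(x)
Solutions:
 -5*Integral(1/(-log(_y) + 2*log(2)), (_y, u(x)))/6 = C1 - x


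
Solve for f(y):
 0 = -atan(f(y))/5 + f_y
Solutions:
 Integral(1/atan(_y), (_y, f(y))) = C1 + y/5


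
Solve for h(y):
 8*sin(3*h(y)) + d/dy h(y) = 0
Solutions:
 h(y) = -acos((-C1 - exp(48*y))/(C1 - exp(48*y)))/3 + 2*pi/3
 h(y) = acos((-C1 - exp(48*y))/(C1 - exp(48*y)))/3


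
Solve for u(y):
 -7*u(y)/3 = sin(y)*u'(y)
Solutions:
 u(y) = C1*(cos(y) + 1)^(7/6)/(cos(y) - 1)^(7/6)


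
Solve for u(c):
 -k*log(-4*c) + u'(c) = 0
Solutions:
 u(c) = C1 + c*k*log(-c) + c*k*(-1 + 2*log(2))


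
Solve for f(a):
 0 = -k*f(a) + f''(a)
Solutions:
 f(a) = C1*exp(-a*sqrt(k)) + C2*exp(a*sqrt(k))


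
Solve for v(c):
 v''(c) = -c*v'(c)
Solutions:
 v(c) = C1 + C2*erf(sqrt(2)*c/2)


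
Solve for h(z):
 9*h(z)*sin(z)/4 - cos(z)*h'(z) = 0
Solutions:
 h(z) = C1/cos(z)^(9/4)


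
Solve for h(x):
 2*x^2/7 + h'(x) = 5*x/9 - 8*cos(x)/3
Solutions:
 h(x) = C1 - 2*x^3/21 + 5*x^2/18 - 8*sin(x)/3


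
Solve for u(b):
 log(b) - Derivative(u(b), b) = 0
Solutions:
 u(b) = C1 + b*log(b) - b


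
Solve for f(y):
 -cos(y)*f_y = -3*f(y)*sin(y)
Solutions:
 f(y) = C1/cos(y)^3


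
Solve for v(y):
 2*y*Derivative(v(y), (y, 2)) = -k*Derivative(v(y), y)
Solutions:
 v(y) = C1 + y^(1 - re(k)/2)*(C2*sin(log(y)*Abs(im(k))/2) + C3*cos(log(y)*im(k)/2))


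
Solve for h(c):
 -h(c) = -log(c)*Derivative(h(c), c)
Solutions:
 h(c) = C1*exp(li(c))


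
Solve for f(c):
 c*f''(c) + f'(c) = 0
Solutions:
 f(c) = C1 + C2*log(c)


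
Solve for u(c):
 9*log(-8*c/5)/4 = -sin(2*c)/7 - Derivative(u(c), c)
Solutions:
 u(c) = C1 - 9*c*log(-c)/4 - 7*c*log(2) + c*log(10)/4 + 9*c/4 + 2*c*log(5) + cos(2*c)/14


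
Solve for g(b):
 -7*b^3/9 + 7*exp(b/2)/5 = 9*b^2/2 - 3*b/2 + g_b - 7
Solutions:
 g(b) = C1 - 7*b^4/36 - 3*b^3/2 + 3*b^2/4 + 7*b + 14*exp(b/2)/5


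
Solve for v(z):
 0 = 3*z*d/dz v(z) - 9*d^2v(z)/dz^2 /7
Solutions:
 v(z) = C1 + C2*erfi(sqrt(42)*z/6)


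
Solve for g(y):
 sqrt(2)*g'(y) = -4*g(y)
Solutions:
 g(y) = C1*exp(-2*sqrt(2)*y)


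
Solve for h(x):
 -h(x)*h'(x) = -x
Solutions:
 h(x) = -sqrt(C1 + x^2)
 h(x) = sqrt(C1 + x^2)


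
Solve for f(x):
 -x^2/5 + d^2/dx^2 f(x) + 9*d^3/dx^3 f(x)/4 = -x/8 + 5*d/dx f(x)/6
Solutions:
 f(x) = C1 + C2*exp(x*(-2 + sqrt(34))/9) + C3*exp(-x*(2 + sqrt(34))/9) - 2*x^3/25 - 213*x^2/1000 - 2259*x/1250


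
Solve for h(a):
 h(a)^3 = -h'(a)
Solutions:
 h(a) = -sqrt(2)*sqrt(-1/(C1 - a))/2
 h(a) = sqrt(2)*sqrt(-1/(C1 - a))/2


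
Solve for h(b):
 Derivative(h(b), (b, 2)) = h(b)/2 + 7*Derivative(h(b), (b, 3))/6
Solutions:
 h(b) = C1*exp(b*(8*2^(1/3)/(7*sqrt(345) + 131)^(1/3) + 8 + 2^(2/3)*(7*sqrt(345) + 131)^(1/3))/28)*sin(2^(1/3)*sqrt(3)*b*(-2^(1/3)*(7*sqrt(345) + 131)^(1/3) + 8/(7*sqrt(345) + 131)^(1/3))/28) + C2*exp(b*(8*2^(1/3)/(7*sqrt(345) + 131)^(1/3) + 8 + 2^(2/3)*(7*sqrt(345) + 131)^(1/3))/28)*cos(2^(1/3)*sqrt(3)*b*(-2^(1/3)*(7*sqrt(345) + 131)^(1/3) + 8/(7*sqrt(345) + 131)^(1/3))/28) + C3*exp(b*(-2^(2/3)*(7*sqrt(345) + 131)^(1/3) - 8*2^(1/3)/(7*sqrt(345) + 131)^(1/3) + 4)/14)


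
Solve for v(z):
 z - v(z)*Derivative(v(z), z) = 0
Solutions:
 v(z) = -sqrt(C1 + z^2)
 v(z) = sqrt(C1 + z^2)


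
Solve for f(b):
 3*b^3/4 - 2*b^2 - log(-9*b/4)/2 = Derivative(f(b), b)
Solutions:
 f(b) = C1 + 3*b^4/16 - 2*b^3/3 - b*log(-b)/2 + b*(-log(3) + 1/2 + log(2))


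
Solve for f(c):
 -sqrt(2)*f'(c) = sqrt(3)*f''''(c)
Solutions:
 f(c) = C1 + C4*exp(-2^(1/6)*3^(5/6)*c/3) + (C2*sin(2^(1/6)*3^(1/3)*c/2) + C3*cos(2^(1/6)*3^(1/3)*c/2))*exp(2^(1/6)*3^(5/6)*c/6)


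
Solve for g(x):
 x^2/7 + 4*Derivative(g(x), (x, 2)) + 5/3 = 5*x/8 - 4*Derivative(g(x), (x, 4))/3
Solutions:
 g(x) = C1 + C2*x + C3*sin(sqrt(3)*x) + C4*cos(sqrt(3)*x) - x^4/336 + 5*x^3/192 - 11*x^2/56


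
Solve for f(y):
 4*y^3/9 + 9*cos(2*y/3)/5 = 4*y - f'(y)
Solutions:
 f(y) = C1 - y^4/9 + 2*y^2 - 27*sin(2*y/3)/10


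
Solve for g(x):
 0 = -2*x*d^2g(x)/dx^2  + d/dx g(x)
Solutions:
 g(x) = C1 + C2*x^(3/2)


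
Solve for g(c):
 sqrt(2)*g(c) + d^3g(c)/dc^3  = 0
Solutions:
 g(c) = C3*exp(-2^(1/6)*c) + (C1*sin(2^(1/6)*sqrt(3)*c/2) + C2*cos(2^(1/6)*sqrt(3)*c/2))*exp(2^(1/6)*c/2)


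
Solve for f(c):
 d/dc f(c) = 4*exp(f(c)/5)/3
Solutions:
 f(c) = 5*log(-1/(C1 + 4*c)) + 5*log(15)


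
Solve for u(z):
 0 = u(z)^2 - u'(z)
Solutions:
 u(z) = -1/(C1 + z)


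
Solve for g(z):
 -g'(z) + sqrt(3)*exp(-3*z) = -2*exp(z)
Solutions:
 g(z) = C1 + 2*exp(z) - sqrt(3)*exp(-3*z)/3


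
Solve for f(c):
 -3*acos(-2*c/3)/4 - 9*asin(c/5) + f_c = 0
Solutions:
 f(c) = C1 + 3*c*acos(-2*c/3)/4 + 9*c*asin(c/5) + 3*sqrt(9 - 4*c^2)/8 + 9*sqrt(25 - c^2)


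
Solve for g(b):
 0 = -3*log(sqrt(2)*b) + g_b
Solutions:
 g(b) = C1 + 3*b*log(b) - 3*b + 3*b*log(2)/2


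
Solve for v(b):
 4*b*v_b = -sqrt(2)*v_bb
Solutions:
 v(b) = C1 + C2*erf(2^(1/4)*b)


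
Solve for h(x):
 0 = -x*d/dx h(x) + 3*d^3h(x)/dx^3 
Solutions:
 h(x) = C1 + Integral(C2*airyai(3^(2/3)*x/3) + C3*airybi(3^(2/3)*x/3), x)


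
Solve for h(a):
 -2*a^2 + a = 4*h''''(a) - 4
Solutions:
 h(a) = C1 + C2*a + C3*a^2 + C4*a^3 - a^6/720 + a^5/480 + a^4/24


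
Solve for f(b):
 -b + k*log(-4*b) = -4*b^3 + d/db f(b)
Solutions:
 f(b) = C1 + b^4 - b^2/2 + b*k*log(-b) + b*k*(-1 + 2*log(2))


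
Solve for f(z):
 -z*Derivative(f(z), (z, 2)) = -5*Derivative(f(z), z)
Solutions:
 f(z) = C1 + C2*z^6


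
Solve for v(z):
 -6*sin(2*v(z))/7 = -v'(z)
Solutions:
 -6*z/7 + log(cos(2*v(z)) - 1)/4 - log(cos(2*v(z)) + 1)/4 = C1


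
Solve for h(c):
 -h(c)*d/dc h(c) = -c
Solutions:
 h(c) = -sqrt(C1 + c^2)
 h(c) = sqrt(C1 + c^2)


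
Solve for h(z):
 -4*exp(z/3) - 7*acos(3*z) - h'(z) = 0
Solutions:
 h(z) = C1 - 7*z*acos(3*z) + 7*sqrt(1 - 9*z^2)/3 - 12*exp(z/3)


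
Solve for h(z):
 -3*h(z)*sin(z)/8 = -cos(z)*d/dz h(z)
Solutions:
 h(z) = C1/cos(z)^(3/8)


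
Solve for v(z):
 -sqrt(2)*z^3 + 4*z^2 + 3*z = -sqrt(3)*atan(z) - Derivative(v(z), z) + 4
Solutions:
 v(z) = C1 + sqrt(2)*z^4/4 - 4*z^3/3 - 3*z^2/2 + 4*z - sqrt(3)*(z*atan(z) - log(z^2 + 1)/2)


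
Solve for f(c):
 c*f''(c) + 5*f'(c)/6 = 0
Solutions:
 f(c) = C1 + C2*c^(1/6)


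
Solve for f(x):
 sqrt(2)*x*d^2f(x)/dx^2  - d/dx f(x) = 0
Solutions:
 f(x) = C1 + C2*x^(sqrt(2)/2 + 1)


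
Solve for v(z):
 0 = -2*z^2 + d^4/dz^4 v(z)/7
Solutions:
 v(z) = C1 + C2*z + C3*z^2 + C4*z^3 + 7*z^6/180


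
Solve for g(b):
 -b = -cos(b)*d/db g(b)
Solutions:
 g(b) = C1 + Integral(b/cos(b), b)


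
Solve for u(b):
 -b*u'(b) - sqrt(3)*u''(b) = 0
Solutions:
 u(b) = C1 + C2*erf(sqrt(2)*3^(3/4)*b/6)


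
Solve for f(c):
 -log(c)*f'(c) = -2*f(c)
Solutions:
 f(c) = C1*exp(2*li(c))


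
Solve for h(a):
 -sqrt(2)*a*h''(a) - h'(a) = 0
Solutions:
 h(a) = C1 + C2*a^(1 - sqrt(2)/2)


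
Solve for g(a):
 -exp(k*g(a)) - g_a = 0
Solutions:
 g(a) = Piecewise((log(1/(C1*k + a*k))/k, Ne(k, 0)), (nan, True))
 g(a) = Piecewise((C1 - a, Eq(k, 0)), (nan, True))


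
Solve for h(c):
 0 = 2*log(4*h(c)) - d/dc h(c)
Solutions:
 -Integral(1/(log(_y) + 2*log(2)), (_y, h(c)))/2 = C1 - c


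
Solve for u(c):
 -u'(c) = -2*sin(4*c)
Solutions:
 u(c) = C1 - cos(4*c)/2


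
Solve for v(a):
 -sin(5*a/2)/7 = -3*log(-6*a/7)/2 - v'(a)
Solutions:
 v(a) = C1 - 3*a*log(-a)/2 - 2*a*log(6) + 3*a/2 + a*log(42)/2 + a*log(7) - 2*cos(5*a/2)/35


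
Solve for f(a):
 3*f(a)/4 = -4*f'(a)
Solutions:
 f(a) = C1*exp(-3*a/16)


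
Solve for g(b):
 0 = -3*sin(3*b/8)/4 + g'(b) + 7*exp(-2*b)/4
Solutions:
 g(b) = C1 - 2*cos(3*b/8) + 7*exp(-2*b)/8


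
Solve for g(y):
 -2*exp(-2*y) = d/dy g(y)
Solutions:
 g(y) = C1 + exp(-2*y)


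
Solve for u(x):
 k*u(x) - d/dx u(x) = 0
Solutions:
 u(x) = C1*exp(k*x)


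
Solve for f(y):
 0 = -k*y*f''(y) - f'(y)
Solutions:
 f(y) = C1 + y^(((re(k) - 1)*re(k) + im(k)^2)/(re(k)^2 + im(k)^2))*(C2*sin(log(y)*Abs(im(k))/(re(k)^2 + im(k)^2)) + C3*cos(log(y)*im(k)/(re(k)^2 + im(k)^2)))


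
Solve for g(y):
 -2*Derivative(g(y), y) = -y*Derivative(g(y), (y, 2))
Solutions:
 g(y) = C1 + C2*y^3


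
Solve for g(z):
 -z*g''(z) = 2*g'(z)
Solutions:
 g(z) = C1 + C2/z


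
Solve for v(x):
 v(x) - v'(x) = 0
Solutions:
 v(x) = C1*exp(x)


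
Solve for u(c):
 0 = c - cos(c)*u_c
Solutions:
 u(c) = C1 + Integral(c/cos(c), c)


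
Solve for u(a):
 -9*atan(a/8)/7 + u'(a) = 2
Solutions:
 u(a) = C1 + 9*a*atan(a/8)/7 + 2*a - 36*log(a^2 + 64)/7


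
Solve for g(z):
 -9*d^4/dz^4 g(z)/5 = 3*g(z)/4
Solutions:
 g(z) = (C1*sin(3^(3/4)*5^(1/4)*z/6) + C2*cos(3^(3/4)*5^(1/4)*z/6))*exp(-3^(3/4)*5^(1/4)*z/6) + (C3*sin(3^(3/4)*5^(1/4)*z/6) + C4*cos(3^(3/4)*5^(1/4)*z/6))*exp(3^(3/4)*5^(1/4)*z/6)


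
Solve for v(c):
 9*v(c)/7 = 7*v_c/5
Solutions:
 v(c) = C1*exp(45*c/49)


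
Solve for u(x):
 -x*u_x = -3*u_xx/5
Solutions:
 u(x) = C1 + C2*erfi(sqrt(30)*x/6)


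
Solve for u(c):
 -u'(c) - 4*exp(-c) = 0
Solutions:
 u(c) = C1 + 4*exp(-c)


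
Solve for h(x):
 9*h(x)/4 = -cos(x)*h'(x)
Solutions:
 h(x) = C1*(sin(x) - 1)^(9/8)/(sin(x) + 1)^(9/8)


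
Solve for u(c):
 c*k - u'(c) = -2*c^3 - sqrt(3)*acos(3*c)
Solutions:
 u(c) = C1 + c^4/2 + c^2*k/2 + sqrt(3)*(c*acos(3*c) - sqrt(1 - 9*c^2)/3)


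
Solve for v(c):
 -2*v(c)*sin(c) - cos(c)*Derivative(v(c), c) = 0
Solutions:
 v(c) = C1*cos(c)^2


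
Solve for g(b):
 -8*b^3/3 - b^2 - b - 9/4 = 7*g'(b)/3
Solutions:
 g(b) = C1 - 2*b^4/7 - b^3/7 - 3*b^2/14 - 27*b/28


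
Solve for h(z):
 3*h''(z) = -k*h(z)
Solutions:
 h(z) = C1*exp(-sqrt(3)*z*sqrt(-k)/3) + C2*exp(sqrt(3)*z*sqrt(-k)/3)


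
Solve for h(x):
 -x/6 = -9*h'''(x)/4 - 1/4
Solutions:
 h(x) = C1 + C2*x + C3*x^2 + x^4/324 - x^3/54


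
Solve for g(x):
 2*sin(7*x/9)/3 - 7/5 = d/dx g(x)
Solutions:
 g(x) = C1 - 7*x/5 - 6*cos(7*x/9)/7


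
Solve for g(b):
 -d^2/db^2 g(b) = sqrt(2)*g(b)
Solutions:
 g(b) = C1*sin(2^(1/4)*b) + C2*cos(2^(1/4)*b)


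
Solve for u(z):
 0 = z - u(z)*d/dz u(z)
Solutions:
 u(z) = -sqrt(C1 + z^2)
 u(z) = sqrt(C1 + z^2)


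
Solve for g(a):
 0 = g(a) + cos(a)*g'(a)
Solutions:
 g(a) = C1*sqrt(sin(a) - 1)/sqrt(sin(a) + 1)


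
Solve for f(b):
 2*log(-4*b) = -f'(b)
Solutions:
 f(b) = C1 - 2*b*log(-b) + 2*b*(1 - 2*log(2))


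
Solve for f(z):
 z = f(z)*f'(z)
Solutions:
 f(z) = -sqrt(C1 + z^2)
 f(z) = sqrt(C1 + z^2)


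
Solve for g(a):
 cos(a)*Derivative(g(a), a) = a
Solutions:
 g(a) = C1 + Integral(a/cos(a), a)


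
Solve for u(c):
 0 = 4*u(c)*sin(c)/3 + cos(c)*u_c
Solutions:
 u(c) = C1*cos(c)^(4/3)


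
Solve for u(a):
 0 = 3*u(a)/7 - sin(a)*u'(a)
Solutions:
 u(a) = C1*(cos(a) - 1)^(3/14)/(cos(a) + 1)^(3/14)


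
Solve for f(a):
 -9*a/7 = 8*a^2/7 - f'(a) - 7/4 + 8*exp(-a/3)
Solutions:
 f(a) = C1 + 8*a^3/21 + 9*a^2/14 - 7*a/4 - 24*exp(-a/3)


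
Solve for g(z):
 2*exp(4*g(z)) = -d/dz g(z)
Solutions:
 g(z) = log(-I*(1/(C1 + 8*z))^(1/4))
 g(z) = log(I*(1/(C1 + 8*z))^(1/4))
 g(z) = log(-(1/(C1 + 8*z))^(1/4))
 g(z) = log(1/(C1 + 8*z))/4


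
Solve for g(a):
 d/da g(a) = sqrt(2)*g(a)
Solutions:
 g(a) = C1*exp(sqrt(2)*a)


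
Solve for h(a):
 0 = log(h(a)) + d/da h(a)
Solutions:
 li(h(a)) = C1 - a


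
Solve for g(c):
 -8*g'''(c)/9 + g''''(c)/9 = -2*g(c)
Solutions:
 g(c) = C1*exp(c*(-sqrt(2)*sqrt(6^(2/3)/(sqrt(138) + 12)^(1/3) + 6^(1/3)*(sqrt(138) + 12)^(1/3) + 8)/2 + 2))*sin(sqrt(2)*c*sqrt(-16 + 6^(2/3)/(sqrt(138) + 12)^(1/3) + 6^(1/3)*(sqrt(138) + 12)^(1/3) + 32*sqrt(2)/sqrt(6^(2/3)/(sqrt(138) + 12)^(1/3) + 6^(1/3)*(sqrt(138) + 12)^(1/3) + 8))/2) + C2*exp(c*(-sqrt(2)*sqrt(6^(2/3)/(sqrt(138) + 12)^(1/3) + 6^(1/3)*(sqrt(138) + 12)^(1/3) + 8)/2 + 2))*cos(sqrt(2)*c*sqrt(-16 + 6^(2/3)/(sqrt(138) + 12)^(1/3) + 6^(1/3)*(sqrt(138) + 12)^(1/3) + 32*sqrt(2)/sqrt(6^(2/3)/(sqrt(138) + 12)^(1/3) + 6^(1/3)*(sqrt(138) + 12)^(1/3) + 8))/2) + C3*exp(c*(2 + sqrt(2)*sqrt(6^(2/3)/(sqrt(138) + 12)^(1/3) + 6^(1/3)*(sqrt(138) + 12)^(1/3) + 8)/2 + sqrt(2)*sqrt(-6^(1/3)*(sqrt(138) + 12)^(1/3) - 6^(2/3)/(sqrt(138) + 12)^(1/3) + 32*sqrt(2)/sqrt(6^(2/3)/(sqrt(138) + 12)^(1/3) + 6^(1/3)*(sqrt(138) + 12)^(1/3) + 8) + 16)/2)) + C4*exp(c*(-sqrt(2)*sqrt(-6^(1/3)*(sqrt(138) + 12)^(1/3) - 6^(2/3)/(sqrt(138) + 12)^(1/3) + 32*sqrt(2)/sqrt(6^(2/3)/(sqrt(138) + 12)^(1/3) + 6^(1/3)*(sqrt(138) + 12)^(1/3) + 8) + 16)/2 + 2 + sqrt(2)*sqrt(6^(2/3)/(sqrt(138) + 12)^(1/3) + 6^(1/3)*(sqrt(138) + 12)^(1/3) + 8)/2))


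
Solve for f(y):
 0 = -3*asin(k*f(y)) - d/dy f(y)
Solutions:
 Integral(1/asin(_y*k), (_y, f(y))) = C1 - 3*y


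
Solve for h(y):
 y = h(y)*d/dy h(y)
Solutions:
 h(y) = -sqrt(C1 + y^2)
 h(y) = sqrt(C1 + y^2)


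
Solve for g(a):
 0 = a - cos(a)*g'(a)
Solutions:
 g(a) = C1 + Integral(a/cos(a), a)


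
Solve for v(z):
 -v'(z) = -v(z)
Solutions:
 v(z) = C1*exp(z)


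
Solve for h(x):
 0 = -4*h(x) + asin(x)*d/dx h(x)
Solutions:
 h(x) = C1*exp(4*Integral(1/asin(x), x))


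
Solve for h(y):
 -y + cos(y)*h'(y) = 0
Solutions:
 h(y) = C1 + Integral(y/cos(y), y)


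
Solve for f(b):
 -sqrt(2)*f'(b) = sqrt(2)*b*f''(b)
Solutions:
 f(b) = C1 + C2*log(b)


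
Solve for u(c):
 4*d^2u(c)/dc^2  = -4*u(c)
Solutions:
 u(c) = C1*sin(c) + C2*cos(c)


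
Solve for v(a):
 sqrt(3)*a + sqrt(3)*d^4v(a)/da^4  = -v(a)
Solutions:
 v(a) = -sqrt(3)*a + (C1*sin(sqrt(2)*3^(7/8)*a/6) + C2*cos(sqrt(2)*3^(7/8)*a/6))*exp(-sqrt(2)*3^(7/8)*a/6) + (C3*sin(sqrt(2)*3^(7/8)*a/6) + C4*cos(sqrt(2)*3^(7/8)*a/6))*exp(sqrt(2)*3^(7/8)*a/6)


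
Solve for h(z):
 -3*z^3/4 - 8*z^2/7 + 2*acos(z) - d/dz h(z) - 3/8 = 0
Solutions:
 h(z) = C1 - 3*z^4/16 - 8*z^3/21 + 2*z*acos(z) - 3*z/8 - 2*sqrt(1 - z^2)


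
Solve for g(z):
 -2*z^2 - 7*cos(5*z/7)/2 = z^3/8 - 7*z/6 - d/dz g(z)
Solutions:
 g(z) = C1 + z^4/32 + 2*z^3/3 - 7*z^2/12 + 49*sin(5*z/7)/10


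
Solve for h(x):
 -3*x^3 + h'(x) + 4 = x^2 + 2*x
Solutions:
 h(x) = C1 + 3*x^4/4 + x^3/3 + x^2 - 4*x


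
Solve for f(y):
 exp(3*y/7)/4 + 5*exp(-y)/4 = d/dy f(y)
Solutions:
 f(y) = C1 + 7*exp(3*y/7)/12 - 5*exp(-y)/4


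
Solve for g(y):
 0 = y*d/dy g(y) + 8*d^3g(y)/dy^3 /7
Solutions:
 g(y) = C1 + Integral(C2*airyai(-7^(1/3)*y/2) + C3*airybi(-7^(1/3)*y/2), y)


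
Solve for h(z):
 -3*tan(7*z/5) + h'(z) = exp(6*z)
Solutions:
 h(z) = C1 + exp(6*z)/6 - 15*log(cos(7*z/5))/7


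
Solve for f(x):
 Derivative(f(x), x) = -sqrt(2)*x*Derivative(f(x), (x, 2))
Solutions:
 f(x) = C1 + C2*x^(1 - sqrt(2)/2)


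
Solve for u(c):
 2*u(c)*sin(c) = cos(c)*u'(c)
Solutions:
 u(c) = C1/cos(c)^2


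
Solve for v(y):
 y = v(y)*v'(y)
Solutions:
 v(y) = -sqrt(C1 + y^2)
 v(y) = sqrt(C1 + y^2)


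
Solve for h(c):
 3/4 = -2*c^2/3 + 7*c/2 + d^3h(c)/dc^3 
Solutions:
 h(c) = C1 + C2*c + C3*c^2 + c^5/90 - 7*c^4/48 + c^3/8


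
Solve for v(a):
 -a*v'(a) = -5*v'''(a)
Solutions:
 v(a) = C1 + Integral(C2*airyai(5^(2/3)*a/5) + C3*airybi(5^(2/3)*a/5), a)


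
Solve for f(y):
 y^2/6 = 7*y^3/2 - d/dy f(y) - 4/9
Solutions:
 f(y) = C1 + 7*y^4/8 - y^3/18 - 4*y/9


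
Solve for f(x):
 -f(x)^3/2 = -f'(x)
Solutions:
 f(x) = -sqrt(-1/(C1 + x))
 f(x) = sqrt(-1/(C1 + x))


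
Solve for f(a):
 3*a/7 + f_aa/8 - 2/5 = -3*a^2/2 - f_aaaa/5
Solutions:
 f(a) = C1 + C2*a + C3*sin(sqrt(10)*a/4) + C4*cos(sqrt(10)*a/4) - a^4 - 4*a^3/7 + 104*a^2/5


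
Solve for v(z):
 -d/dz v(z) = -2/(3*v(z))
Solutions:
 v(z) = -sqrt(C1 + 12*z)/3
 v(z) = sqrt(C1 + 12*z)/3


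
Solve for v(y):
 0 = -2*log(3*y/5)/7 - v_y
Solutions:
 v(y) = C1 - 2*y*log(y)/7 - 2*y*log(3)/7 + 2*y/7 + 2*y*log(5)/7


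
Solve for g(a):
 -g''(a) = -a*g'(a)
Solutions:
 g(a) = C1 + C2*erfi(sqrt(2)*a/2)


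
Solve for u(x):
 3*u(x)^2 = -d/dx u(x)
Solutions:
 u(x) = 1/(C1 + 3*x)


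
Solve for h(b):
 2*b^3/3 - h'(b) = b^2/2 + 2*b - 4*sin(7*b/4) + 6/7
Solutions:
 h(b) = C1 + b^4/6 - b^3/6 - b^2 - 6*b/7 - 16*cos(7*b/4)/7


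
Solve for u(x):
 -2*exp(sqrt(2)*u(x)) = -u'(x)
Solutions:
 u(x) = sqrt(2)*(2*log(-1/(C1 + 2*x)) - log(2))/4


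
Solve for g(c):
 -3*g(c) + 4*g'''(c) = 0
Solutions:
 g(c) = C3*exp(6^(1/3)*c/2) + (C1*sin(2^(1/3)*3^(5/6)*c/4) + C2*cos(2^(1/3)*3^(5/6)*c/4))*exp(-6^(1/3)*c/4)


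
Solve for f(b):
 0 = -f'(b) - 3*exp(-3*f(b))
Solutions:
 f(b) = log(C1 - 9*b)/3
 f(b) = log((-3^(1/3) - 3^(5/6)*I)*(C1 - 3*b)^(1/3)/2)
 f(b) = log((-3^(1/3) + 3^(5/6)*I)*(C1 - 3*b)^(1/3)/2)


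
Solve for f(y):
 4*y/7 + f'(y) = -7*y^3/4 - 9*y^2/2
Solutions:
 f(y) = C1 - 7*y^4/16 - 3*y^3/2 - 2*y^2/7


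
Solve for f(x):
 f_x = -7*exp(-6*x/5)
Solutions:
 f(x) = C1 + 35*exp(-6*x/5)/6


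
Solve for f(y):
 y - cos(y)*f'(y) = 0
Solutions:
 f(y) = C1 + Integral(y/cos(y), y)


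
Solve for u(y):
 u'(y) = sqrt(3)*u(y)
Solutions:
 u(y) = C1*exp(sqrt(3)*y)


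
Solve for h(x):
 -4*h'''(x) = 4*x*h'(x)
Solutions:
 h(x) = C1 + Integral(C2*airyai(-x) + C3*airybi(-x), x)


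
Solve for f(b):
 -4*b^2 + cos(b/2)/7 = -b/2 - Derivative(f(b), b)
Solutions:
 f(b) = C1 + 4*b^3/3 - b^2/4 - 2*sin(b/2)/7


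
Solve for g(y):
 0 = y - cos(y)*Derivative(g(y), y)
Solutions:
 g(y) = C1 + Integral(y/cos(y), y)


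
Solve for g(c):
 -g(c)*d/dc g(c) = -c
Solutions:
 g(c) = -sqrt(C1 + c^2)
 g(c) = sqrt(C1 + c^2)


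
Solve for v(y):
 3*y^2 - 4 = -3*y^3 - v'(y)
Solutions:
 v(y) = C1 - 3*y^4/4 - y^3 + 4*y


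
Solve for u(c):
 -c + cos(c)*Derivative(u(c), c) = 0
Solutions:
 u(c) = C1 + Integral(c/cos(c), c)


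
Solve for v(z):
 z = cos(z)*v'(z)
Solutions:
 v(z) = C1 + Integral(z/cos(z), z)


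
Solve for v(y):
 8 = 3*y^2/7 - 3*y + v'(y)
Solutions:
 v(y) = C1 - y^3/7 + 3*y^2/2 + 8*y


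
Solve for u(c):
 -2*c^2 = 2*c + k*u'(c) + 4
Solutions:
 u(c) = C1 - 2*c^3/(3*k) - c^2/k - 4*c/k


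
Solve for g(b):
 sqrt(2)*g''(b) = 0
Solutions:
 g(b) = C1 + C2*b


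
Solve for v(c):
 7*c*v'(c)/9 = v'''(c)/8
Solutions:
 v(c) = C1 + Integral(C2*airyai(2*21^(1/3)*c/3) + C3*airybi(2*21^(1/3)*c/3), c)


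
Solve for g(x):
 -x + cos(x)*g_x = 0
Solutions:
 g(x) = C1 + Integral(x/cos(x), x)


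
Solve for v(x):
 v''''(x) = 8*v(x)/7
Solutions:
 v(x) = C1*exp(-14^(3/4)*x/7) + C2*exp(14^(3/4)*x/7) + C3*sin(14^(3/4)*x/7) + C4*cos(14^(3/4)*x/7)


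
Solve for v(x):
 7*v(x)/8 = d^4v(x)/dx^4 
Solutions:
 v(x) = C1*exp(-14^(1/4)*x/2) + C2*exp(14^(1/4)*x/2) + C3*sin(14^(1/4)*x/2) + C4*cos(14^(1/4)*x/2)


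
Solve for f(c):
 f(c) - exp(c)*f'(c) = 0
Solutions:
 f(c) = C1*exp(-exp(-c))


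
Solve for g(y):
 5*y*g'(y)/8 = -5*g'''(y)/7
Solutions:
 g(y) = C1 + Integral(C2*airyai(-7^(1/3)*y/2) + C3*airybi(-7^(1/3)*y/2), y)


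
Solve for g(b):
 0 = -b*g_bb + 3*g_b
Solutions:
 g(b) = C1 + C2*b^4


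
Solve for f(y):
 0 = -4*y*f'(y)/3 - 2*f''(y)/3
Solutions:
 f(y) = C1 + C2*erf(y)


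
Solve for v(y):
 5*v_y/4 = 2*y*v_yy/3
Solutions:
 v(y) = C1 + C2*y^(23/8)


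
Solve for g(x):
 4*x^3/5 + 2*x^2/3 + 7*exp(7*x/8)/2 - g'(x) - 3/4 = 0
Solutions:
 g(x) = C1 + x^4/5 + 2*x^3/9 - 3*x/4 + 4*exp(7*x/8)


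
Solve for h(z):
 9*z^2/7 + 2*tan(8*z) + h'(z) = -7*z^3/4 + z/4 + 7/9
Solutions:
 h(z) = C1 - 7*z^4/16 - 3*z^3/7 + z^2/8 + 7*z/9 + log(cos(8*z))/4


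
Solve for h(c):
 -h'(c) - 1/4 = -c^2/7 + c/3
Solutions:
 h(c) = C1 + c^3/21 - c^2/6 - c/4


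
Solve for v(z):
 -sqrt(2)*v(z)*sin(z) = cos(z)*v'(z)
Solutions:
 v(z) = C1*cos(z)^(sqrt(2))


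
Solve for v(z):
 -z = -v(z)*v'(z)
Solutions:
 v(z) = -sqrt(C1 + z^2)
 v(z) = sqrt(C1 + z^2)


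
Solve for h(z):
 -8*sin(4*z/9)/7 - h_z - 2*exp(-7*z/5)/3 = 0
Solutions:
 h(z) = C1 + 18*cos(4*z/9)/7 + 10*exp(-7*z/5)/21


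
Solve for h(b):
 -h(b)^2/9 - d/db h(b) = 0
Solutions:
 h(b) = 9/(C1 + b)


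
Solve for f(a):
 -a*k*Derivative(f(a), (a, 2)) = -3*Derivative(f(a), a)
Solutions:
 f(a) = C1 + a^(((re(k) + 3)*re(k) + im(k)^2)/(re(k)^2 + im(k)^2))*(C2*sin(3*log(a)*Abs(im(k))/(re(k)^2 + im(k)^2)) + C3*cos(3*log(a)*im(k)/(re(k)^2 + im(k)^2)))


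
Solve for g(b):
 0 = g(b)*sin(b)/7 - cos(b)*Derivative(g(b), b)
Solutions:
 g(b) = C1/cos(b)^(1/7)


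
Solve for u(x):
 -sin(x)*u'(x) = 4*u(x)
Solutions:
 u(x) = C1*(cos(x)^2 + 2*cos(x) + 1)/(cos(x)^2 - 2*cos(x) + 1)


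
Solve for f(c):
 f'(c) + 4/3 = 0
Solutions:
 f(c) = C1 - 4*c/3


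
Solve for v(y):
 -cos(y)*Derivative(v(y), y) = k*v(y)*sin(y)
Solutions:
 v(y) = C1*exp(k*log(cos(y)))


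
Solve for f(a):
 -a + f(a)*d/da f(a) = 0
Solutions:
 f(a) = -sqrt(C1 + a^2)
 f(a) = sqrt(C1 + a^2)


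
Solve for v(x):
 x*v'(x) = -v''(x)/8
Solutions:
 v(x) = C1 + C2*erf(2*x)


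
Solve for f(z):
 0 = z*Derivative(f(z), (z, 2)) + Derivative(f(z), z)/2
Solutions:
 f(z) = C1 + C2*sqrt(z)


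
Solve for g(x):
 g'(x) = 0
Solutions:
 g(x) = C1


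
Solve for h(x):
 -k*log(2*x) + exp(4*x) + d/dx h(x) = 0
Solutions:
 h(x) = C1 + k*x*log(x) + k*x*(-1 + log(2)) - exp(4*x)/4


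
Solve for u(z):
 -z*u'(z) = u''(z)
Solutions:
 u(z) = C1 + C2*erf(sqrt(2)*z/2)


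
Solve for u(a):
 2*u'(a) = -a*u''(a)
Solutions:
 u(a) = C1 + C2/a


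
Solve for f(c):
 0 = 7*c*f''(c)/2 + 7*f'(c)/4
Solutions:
 f(c) = C1 + C2*sqrt(c)


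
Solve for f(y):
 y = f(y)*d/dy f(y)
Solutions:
 f(y) = -sqrt(C1 + y^2)
 f(y) = sqrt(C1 + y^2)


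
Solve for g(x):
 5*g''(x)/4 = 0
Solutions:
 g(x) = C1 + C2*x


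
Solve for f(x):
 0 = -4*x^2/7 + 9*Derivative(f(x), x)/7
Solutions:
 f(x) = C1 + 4*x^3/27


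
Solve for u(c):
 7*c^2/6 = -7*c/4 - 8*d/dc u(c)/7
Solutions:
 u(c) = C1 - 49*c^3/144 - 49*c^2/64


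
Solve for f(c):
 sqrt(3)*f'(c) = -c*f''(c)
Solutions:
 f(c) = C1 + C2*c^(1 - sqrt(3))


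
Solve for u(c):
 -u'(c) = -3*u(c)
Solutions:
 u(c) = C1*exp(3*c)


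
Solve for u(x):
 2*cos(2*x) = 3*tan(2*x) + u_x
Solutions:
 u(x) = C1 + 3*log(cos(2*x))/2 + sin(2*x)


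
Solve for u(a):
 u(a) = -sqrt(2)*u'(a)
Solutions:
 u(a) = C1*exp(-sqrt(2)*a/2)


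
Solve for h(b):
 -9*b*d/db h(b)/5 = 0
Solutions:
 h(b) = C1


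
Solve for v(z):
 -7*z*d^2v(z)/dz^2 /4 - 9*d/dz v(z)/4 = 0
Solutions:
 v(z) = C1 + C2/z^(2/7)


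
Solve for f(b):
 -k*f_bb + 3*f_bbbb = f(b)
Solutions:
 f(b) = C1*exp(-sqrt(6)*b*sqrt(k - sqrt(k^2 + 12))/6) + C2*exp(sqrt(6)*b*sqrt(k - sqrt(k^2 + 12))/6) + C3*exp(-sqrt(6)*b*sqrt(k + sqrt(k^2 + 12))/6) + C4*exp(sqrt(6)*b*sqrt(k + sqrt(k^2 + 12))/6)


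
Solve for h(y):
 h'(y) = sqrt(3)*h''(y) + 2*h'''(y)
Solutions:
 h(y) = C1 + C2*exp(y*(-sqrt(3) + sqrt(11))/4) + C3*exp(-y*(sqrt(3) + sqrt(11))/4)


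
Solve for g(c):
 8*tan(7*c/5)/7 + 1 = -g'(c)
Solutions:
 g(c) = C1 - c + 40*log(cos(7*c/5))/49


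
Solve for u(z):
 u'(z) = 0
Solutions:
 u(z) = C1


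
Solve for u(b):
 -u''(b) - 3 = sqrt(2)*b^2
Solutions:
 u(b) = C1 + C2*b - sqrt(2)*b^4/12 - 3*b^2/2


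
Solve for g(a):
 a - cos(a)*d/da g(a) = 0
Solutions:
 g(a) = C1 + Integral(a/cos(a), a)


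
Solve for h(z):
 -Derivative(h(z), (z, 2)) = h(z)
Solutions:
 h(z) = C1*sin(z) + C2*cos(z)


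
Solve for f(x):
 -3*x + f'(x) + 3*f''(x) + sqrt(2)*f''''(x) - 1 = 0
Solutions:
 f(x) = C1 + C2*exp(x*(-2*2^(1/6)/(sqrt(2) + 2*sqrt(1/2 + sqrt(2)))^(1/3) + 2^(1/3)*(sqrt(2) + 2*sqrt(1/2 + sqrt(2)))^(1/3))/4)*sin(sqrt(3)*x*(18*2^(1/6)/(27*sqrt(2) + 2*sqrt(729/2 + 729*sqrt(2)))^(1/3) + 2^(1/3)*(27*sqrt(2) + 2*sqrt(729/2 + 729*sqrt(2)))^(1/3))/12) + C3*exp(x*(-2*2^(1/6)/(sqrt(2) + 2*sqrt(1/2 + sqrt(2)))^(1/3) + 2^(1/3)*(sqrt(2) + 2*sqrt(1/2 + sqrt(2)))^(1/3))/4)*cos(sqrt(3)*x*(18*2^(1/6)/(27*sqrt(2) + 2*sqrt(729/2 + 729*sqrt(2)))^(1/3) + 2^(1/3)*(27*sqrt(2) + 2*sqrt(729/2 + 729*sqrt(2)))^(1/3))/12) + C4*exp(x*(-2^(1/3)*(sqrt(2) + 2*sqrt(1/2 + sqrt(2)))^(1/3)/2 + 2^(1/6)/(sqrt(2) + 2*sqrt(1/2 + sqrt(2)))^(1/3))) + 3*x^2/2 - 8*x
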